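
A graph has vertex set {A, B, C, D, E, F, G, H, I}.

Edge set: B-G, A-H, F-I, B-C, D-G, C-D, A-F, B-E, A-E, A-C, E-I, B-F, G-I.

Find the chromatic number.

A and H are adjacent, so at least 2 colors are needed.
2 colors suffice: color 1 → {A, B, D, I}; color 2 → {C, E, F, G, H}. Every edge joins two different colors.

2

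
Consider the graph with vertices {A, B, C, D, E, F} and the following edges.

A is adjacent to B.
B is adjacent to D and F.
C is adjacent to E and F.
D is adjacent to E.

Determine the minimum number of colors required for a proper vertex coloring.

3

The cycle D-E-C-F-B-D has odd length 5, so it cannot be 2-colored; at least 3 colors are needed.
One proper 3-coloring: A=2, B=1, C=1, D=3, E=2, F=2. Each edge has distinct colors on its endpoints.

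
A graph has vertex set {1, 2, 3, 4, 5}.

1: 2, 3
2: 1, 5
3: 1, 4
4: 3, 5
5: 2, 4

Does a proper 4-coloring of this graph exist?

The chromatic number is 3. The cycle 1-2-5-4-3-1 has odd length 5, so it cannot be 2-colored; at least 3 colors are needed.
One proper 3-coloring: 1=a, 2=b, 3=b, 4=c, 5=a.
Since 4 ≥ 3, a proper 4-coloring certainly exists.

Yes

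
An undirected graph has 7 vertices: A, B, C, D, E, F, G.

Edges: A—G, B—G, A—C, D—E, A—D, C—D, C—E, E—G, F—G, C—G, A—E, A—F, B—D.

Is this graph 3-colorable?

A, C, D, E are mutually adjacent (a clique of size 4), so at least 4 colors are needed.
So 3 colors are not enough.

No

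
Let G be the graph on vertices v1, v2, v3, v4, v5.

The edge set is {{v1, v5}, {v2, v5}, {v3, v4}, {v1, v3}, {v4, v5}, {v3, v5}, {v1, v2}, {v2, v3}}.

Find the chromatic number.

v1, v2, v3, v5 form a clique, so at least 4 colors are needed.
4 colors suffice: v1=3, v2=4, v3=1, v4=3, v5=2. No two adjacent vertices share a color.

4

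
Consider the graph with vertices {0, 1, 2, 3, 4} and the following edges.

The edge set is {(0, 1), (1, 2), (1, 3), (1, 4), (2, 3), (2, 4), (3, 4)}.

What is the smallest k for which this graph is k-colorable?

1, 2, 3, 4 form a clique, so at least 4 colors are needed.
One proper 4-coloring: 0=b, 1=a, 2=d, 3=c, 4=b. Every edge joins two different colors.

4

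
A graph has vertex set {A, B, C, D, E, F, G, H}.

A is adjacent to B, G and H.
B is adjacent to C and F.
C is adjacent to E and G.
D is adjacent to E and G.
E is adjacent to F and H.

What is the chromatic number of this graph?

3

The cycle H-E-C-B-A-H has odd length 5, so it cannot be 2-colored; at least 3 colors are needed.
3 colors suffice: color red → {B, E, G}; color blue → {A, C, D, F}; color green → {H}. Each edge has distinct colors on its endpoints.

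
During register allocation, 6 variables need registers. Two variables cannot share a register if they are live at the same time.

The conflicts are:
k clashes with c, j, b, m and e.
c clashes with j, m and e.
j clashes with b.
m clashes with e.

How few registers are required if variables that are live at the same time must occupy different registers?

4

k, c, m, e all conflict with each other, so at least 4 registers are needed.
Using 4 registers: k=1, c=2, j=3, b=2, m=4, e=3. Every pair that conflicts lands in different registers.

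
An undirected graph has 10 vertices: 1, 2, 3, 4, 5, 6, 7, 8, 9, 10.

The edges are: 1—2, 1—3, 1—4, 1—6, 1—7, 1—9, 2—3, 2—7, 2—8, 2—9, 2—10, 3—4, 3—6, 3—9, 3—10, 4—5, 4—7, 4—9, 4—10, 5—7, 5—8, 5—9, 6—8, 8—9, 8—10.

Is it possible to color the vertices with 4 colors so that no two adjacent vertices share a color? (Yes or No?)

Yes

The chromatic number is 4. 1, 3, 4, 9 are mutually adjacent (a clique of size 4), so at least 4 colors are needed.
4 colors suffice: color red → {2, 4, 6}; color blue → {3, 7, 8}; color green → {1, 5, 10}; color yellow → {9}.
That is already a proper 4-coloring.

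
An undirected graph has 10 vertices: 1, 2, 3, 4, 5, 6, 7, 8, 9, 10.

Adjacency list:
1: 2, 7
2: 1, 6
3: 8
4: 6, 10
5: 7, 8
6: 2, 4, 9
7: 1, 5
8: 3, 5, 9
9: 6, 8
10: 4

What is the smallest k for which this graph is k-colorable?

The cycle 8-5-7-1-2-6-9-8 has odd length 7, so it cannot be 2-colored; at least 3 colors are needed.
One proper 3-coloring: 1=a, 2=b, 3=b, 4=b, 5=c, 6=a, 7=b, 8=a, 9=b, 10=a. Each edge has distinct colors on its endpoints.

3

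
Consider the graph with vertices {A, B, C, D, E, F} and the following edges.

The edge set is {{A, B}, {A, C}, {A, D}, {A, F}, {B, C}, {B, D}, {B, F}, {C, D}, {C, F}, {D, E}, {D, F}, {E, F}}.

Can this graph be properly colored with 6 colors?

Yes

The chromatic number is 5. A, B, C, D, F are mutually adjacent (a clique of size 5), so at least 5 colors are needed.
5 colors suffice: color 1 → {F}; color 2 → {D}; color 3 → {A, E}; color 4 → {C}; color 5 → {B}.
Since 6 ≥ 5, a proper 6-coloring certainly exists.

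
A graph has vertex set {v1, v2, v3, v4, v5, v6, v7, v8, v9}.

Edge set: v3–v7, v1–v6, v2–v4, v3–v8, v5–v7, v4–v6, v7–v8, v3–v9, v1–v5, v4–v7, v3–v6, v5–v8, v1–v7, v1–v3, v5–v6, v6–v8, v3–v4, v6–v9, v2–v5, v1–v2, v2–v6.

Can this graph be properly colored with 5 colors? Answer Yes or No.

Yes

The chromatic number is 4. v1, v2, v5, v6 are pairwise adjacent (a clique of size 4), so at least 4 colors are needed.
4 colors suffice: color 1 → {v6, v7}; color 2 → {v3, v5}; color 3 → {v1, v4, v8, v9}; color 4 → {v2}.
Since 5 ≥ 4, a proper 5-coloring certainly exists.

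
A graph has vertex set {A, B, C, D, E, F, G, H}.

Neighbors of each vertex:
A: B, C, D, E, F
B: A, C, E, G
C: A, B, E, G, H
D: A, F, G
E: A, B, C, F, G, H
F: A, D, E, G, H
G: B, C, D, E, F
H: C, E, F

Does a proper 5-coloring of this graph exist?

The chromatic number is 4. B, C, E, G form a clique, so at least 4 colors are needed.
4 colors suffice: color 1 → {D, E}; color 2 → {C, F}; color 3 → {A, G, H}; color 4 → {B}.
Since 5 ≥ 4, a proper 5-coloring certainly exists.

Yes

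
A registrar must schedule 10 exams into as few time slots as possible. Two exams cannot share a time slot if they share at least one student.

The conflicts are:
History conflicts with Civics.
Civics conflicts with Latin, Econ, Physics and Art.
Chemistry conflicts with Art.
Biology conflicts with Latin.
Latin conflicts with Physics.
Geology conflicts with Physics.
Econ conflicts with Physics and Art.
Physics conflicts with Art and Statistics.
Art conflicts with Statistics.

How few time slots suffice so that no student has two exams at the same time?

4

Civics, Econ, Physics, Art all conflict with each other, so at least 4 time slots are needed.
4 time slots suffice: time slot 1 → {History, Chemistry, Biology, Physics}; time slot 2 → {Civics, Geology, Statistics}; time slot 3 → {Latin, Art}; time slot 4 → {Econ}. Every pair that conflicts lands in different time slots.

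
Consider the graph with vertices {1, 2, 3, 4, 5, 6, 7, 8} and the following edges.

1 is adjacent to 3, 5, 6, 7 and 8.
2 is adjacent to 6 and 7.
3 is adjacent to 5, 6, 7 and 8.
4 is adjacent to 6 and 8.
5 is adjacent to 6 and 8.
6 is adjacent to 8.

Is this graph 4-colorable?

1, 3, 5, 6, 8 are pairwise adjacent (a clique of size 5), so at least 5 colors are needed.
So 4 colors are not enough.

No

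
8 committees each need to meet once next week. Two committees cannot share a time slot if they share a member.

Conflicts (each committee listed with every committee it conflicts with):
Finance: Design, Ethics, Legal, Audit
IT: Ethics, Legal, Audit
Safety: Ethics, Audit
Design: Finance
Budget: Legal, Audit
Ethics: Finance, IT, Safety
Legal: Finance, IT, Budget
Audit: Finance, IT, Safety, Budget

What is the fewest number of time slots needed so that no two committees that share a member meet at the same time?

Finance and Design conflict, so at least 2 time slots are needed.
2 time slots suffice: time slot 1 → {Design, Ethics, Legal, Audit}; time slot 2 → {Finance, IT, Safety, Budget}. Each listed conflict is separated.

2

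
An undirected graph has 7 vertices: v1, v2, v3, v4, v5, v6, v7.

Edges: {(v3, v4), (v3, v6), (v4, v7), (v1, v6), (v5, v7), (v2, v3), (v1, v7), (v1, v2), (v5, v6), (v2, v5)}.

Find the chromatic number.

3

The cycle v3-v4-v7-v5-v2-v3 has odd length 5, so it cannot be 2-colored; at least 3 colors are needed.
3 colors suffice: color 1 → {v2, v6, v7}; color 2 → {v1, v3, v5}; color 3 → {v4}. No two adjacent vertices share a color.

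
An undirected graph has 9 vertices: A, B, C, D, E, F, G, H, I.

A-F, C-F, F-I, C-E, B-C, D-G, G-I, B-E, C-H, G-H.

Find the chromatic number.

3

B, C, E are pairwise adjacent, so at least 3 colors are needed.
3 colors suffice: color red → {A, C, G}; color blue → {B, D, F, H}; color green → {E, I}. Each edge has distinct colors on its endpoints.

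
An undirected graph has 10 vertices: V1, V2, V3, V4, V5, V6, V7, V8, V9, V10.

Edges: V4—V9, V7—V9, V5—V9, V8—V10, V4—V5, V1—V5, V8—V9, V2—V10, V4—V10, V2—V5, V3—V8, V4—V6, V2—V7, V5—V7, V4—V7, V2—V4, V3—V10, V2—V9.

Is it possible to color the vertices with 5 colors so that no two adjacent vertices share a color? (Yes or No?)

Yes

The chromatic number is 5. V2, V4, V5, V7, V9 are pairwise adjacent (a clique of size 5), so at least 5 colors are needed.
5 colors suffice: color 1 → {V1, V4, V8}; color 2 → {V5, V6, V10}; color 3 → {V3, V9}; color 4 → {V2}; color 5 → {V7}.
That is already a proper 5-coloring.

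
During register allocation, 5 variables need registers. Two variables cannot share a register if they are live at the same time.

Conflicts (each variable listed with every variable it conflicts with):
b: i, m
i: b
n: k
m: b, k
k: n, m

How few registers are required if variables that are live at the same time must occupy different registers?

b and i conflict, so at least 2 registers are needed.
2 registers suffice: register 1 → {b, k}; register 2 → {i, n, m}. Each listed conflict is separated.

2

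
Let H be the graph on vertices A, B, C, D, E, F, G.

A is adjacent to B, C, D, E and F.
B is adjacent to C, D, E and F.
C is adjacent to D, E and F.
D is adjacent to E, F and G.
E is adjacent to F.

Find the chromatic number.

6

A, B, C, D, E, F are mutually adjacent (a clique of size 6), so at least 6 colors are needed.
A valid assignment using 6 colors: A=2, B=6, C=4, D=1, E=5, F=3, G=2. No two adjacent vertices share a color.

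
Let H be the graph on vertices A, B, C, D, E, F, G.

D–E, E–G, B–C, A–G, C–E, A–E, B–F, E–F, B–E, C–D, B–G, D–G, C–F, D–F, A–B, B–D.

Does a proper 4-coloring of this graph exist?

B, C, D, E, F are pairwise adjacent (a clique of size 5), so at least 5 colors are needed.
So 4 colors are not enough.

No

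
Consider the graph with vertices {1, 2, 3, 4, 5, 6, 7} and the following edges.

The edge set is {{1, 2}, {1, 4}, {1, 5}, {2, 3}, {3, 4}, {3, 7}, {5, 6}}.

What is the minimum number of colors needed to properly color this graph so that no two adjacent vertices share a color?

2

3 and 7 are adjacent, so at least 2 colors are needed.
2 colors suffice: color red → {1, 3, 6}; color blue → {2, 4, 5, 7}. Every edge joins two different colors.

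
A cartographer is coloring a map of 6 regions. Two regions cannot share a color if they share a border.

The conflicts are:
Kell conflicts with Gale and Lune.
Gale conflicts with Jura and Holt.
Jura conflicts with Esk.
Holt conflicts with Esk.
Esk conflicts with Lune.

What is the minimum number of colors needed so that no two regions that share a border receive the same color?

3

The cycle Esk-Holt-Gale-Kell-Lune-Esk has odd length 5, so it cannot be 2-colored; at least 3 colors are needed.
3 colors suffice: color 1 → {Gale, Esk}; color 2 → {Kell, Jura, Holt}; color 3 → {Lune}. Each listed conflict is separated.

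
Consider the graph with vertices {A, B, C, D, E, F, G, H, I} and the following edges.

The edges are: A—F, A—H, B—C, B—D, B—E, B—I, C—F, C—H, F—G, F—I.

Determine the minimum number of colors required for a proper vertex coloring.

2

F and G are adjacent, so at least 2 colors are needed.
One proper 2-coloring: A=2, B=1, C=2, D=2, E=2, F=1, G=2, H=1, I=2. No two adjacent vertices share a color.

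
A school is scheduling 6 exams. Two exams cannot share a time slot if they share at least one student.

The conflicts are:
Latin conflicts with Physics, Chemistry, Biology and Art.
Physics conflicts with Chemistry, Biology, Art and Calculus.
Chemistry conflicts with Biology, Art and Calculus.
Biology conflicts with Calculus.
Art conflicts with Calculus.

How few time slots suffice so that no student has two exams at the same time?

4

Latin, Physics, Chemistry, Art are mutually in conflict, so at least 4 time slots are needed.
4 time slots suffice: time slot 1 → {Chemistry}; time slot 2 → {Physics}; time slot 3 → {Latin, Calculus}; time slot 4 → {Biology, Art}. Every pair that conflicts lands in different time slots.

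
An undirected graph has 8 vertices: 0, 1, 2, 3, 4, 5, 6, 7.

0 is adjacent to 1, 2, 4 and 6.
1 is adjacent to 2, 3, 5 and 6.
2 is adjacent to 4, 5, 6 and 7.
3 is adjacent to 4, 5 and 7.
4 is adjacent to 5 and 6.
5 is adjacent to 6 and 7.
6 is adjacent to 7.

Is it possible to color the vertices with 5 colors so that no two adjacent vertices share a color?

The chromatic number is 4. 0, 1, 2, 6 form a clique, so at least 4 colors are needed.
4 colors suffice: color a → {3, 6}; color b → {2}; color c → {0, 5}; color d → {1, 4, 7}.
Since 5 ≥ 4, a proper 5-coloring certainly exists.

Yes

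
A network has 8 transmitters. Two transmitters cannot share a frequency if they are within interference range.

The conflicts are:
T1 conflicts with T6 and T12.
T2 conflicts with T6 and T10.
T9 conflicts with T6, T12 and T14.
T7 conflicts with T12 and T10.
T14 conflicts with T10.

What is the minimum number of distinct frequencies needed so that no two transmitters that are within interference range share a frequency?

3

The cycle T10-T2-T6-T9-T14-T10 has odd length 5, so it cannot be 2-colored; at least 3 frequencies are needed.
3 frequencies suffice: frequency 1 → {T6, T12, T10}; frequency 2 → {T1, T2, T9, T7}; frequency 3 → {T14}. Every pair that conflicts lands in different frequencies.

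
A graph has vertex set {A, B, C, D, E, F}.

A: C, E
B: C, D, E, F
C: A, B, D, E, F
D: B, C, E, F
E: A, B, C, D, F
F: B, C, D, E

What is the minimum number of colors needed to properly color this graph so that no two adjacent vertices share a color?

5

B, C, D, E, F are pairwise adjacent (a clique of size 5), so at least 5 colors are needed.
One proper 5-coloring: A=3, B=5, C=1, D=4, E=2, F=3. Every edge joins two different colors.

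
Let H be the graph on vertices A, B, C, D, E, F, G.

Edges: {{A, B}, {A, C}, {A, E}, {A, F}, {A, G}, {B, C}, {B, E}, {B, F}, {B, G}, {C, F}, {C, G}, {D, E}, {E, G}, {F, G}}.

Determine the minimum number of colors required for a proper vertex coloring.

5

A, B, C, F, G form a clique, so at least 5 colors are needed.
5 colors suffice: color 1 → {B, D}; color 2 → {G}; color 3 → {A}; color 4 → {C, E}; color 5 → {F}. Every edge joins two different colors.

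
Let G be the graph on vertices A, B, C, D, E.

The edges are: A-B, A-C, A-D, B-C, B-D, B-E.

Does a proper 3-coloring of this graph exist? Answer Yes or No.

The chromatic number is 3. A, B, D form a triangle, so at least 3 colors are needed.
3 colors suffice: A=blue, B=red, C=green, D=green, E=blue.
That is already a proper 3-coloring.

Yes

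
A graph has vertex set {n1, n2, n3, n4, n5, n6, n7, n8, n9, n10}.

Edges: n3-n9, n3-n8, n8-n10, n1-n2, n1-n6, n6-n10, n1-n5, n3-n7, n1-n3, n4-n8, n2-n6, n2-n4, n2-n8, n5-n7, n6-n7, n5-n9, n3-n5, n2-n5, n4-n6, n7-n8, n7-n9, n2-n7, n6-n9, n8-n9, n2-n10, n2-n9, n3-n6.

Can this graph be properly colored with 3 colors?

No

n3, n6, n7, n9 form a clique, so at least 4 colors are needed.
So 3 colors are not enough.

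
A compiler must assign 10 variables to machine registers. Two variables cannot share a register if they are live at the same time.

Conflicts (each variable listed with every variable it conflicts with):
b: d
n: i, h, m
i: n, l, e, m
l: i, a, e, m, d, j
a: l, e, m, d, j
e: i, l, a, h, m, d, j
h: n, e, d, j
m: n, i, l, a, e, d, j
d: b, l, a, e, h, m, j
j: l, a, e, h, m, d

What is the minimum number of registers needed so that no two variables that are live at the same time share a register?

6

l, a, e, m, d, j all conflict with each other, so at least 6 registers are needed.
6 registers suffice: b=1, n=1, i=2, l=4, a=6, e=1, h=3, m=3, d=2, j=5. Each listed conflict is separated.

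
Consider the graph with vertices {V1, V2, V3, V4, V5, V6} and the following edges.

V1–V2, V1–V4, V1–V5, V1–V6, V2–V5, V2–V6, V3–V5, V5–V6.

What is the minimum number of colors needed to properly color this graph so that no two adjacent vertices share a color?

V1, V2, V5, V6 are mutually adjacent (a clique of size 4), so at least 4 colors are needed.
4 colors suffice: V1=2, V2=4, V3=2, V4=1, V5=1, V6=3. Every edge joins two different colors.

4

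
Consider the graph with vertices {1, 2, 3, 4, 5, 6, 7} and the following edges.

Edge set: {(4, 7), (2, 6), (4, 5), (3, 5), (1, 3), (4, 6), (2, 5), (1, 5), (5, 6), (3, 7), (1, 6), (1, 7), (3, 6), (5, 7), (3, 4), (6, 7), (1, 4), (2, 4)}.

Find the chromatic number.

1, 3, 4, 5, 6, 7 form a clique, so at least 6 colors are needed.
A valid assignment using 6 colors: 1=d, 2=d, 3=f, 4=c, 5=a, 6=b, 7=e. No two adjacent vertices share a color.

6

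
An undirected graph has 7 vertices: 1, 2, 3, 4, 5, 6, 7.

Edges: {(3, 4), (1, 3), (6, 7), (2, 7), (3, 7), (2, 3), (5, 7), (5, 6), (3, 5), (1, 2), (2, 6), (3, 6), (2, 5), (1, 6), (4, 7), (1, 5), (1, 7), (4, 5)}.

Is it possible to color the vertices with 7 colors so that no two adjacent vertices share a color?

Yes

The chromatic number is 6. 1, 2, 3, 5, 6, 7 are mutually adjacent (a clique of size 6), so at least 6 colors are needed.
6 colors suffice: color red → {5}; color blue → {3}; color green → {7}; color yellow → {2, 4}; color purple → {1}; color orange → {6}.
Since 7 ≥ 6, a proper 7-coloring certainly exists.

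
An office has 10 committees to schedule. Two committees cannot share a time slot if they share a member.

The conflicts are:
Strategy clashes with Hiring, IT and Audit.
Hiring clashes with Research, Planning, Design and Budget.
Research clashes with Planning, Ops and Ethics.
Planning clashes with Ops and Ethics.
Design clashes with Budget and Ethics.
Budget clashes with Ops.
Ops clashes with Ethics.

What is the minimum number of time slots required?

4

Research, Planning, Ops, Ethics pairwise conflict, so at least 4 time slots are needed.
A valid assignment using 4 time slots: Strategy=2, Hiring=1, Research=2, Planning=4, IT=1, Design=4, Budget=2, Ops=1, Audit=1, Ethics=3. No two conflicting committees share a time slot.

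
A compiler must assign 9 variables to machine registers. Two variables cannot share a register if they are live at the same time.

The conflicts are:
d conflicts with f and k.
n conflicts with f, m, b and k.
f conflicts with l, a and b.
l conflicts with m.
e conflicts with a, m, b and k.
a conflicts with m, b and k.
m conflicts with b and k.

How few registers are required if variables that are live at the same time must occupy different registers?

4

e, a, m, k all conflict with each other, so at least 4 registers are needed.
Using 4 registers: d=3, n=3, f=1, l=2, e=4, a=3, m=1, b=2, k=2. Every pair that conflicts lands in different registers.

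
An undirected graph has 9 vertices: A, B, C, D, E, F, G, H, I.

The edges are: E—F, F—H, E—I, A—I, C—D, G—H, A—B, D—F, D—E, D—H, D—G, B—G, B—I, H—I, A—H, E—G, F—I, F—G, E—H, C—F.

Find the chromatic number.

D, E, F, G, H form a clique, so at least 5 colors are needed.
5 colors suffice: color red → {B, C, H}; color blue → {A, F}; color green → {G, I}; color yellow → {E}; color purple → {D}. Every edge joins two different colors.

5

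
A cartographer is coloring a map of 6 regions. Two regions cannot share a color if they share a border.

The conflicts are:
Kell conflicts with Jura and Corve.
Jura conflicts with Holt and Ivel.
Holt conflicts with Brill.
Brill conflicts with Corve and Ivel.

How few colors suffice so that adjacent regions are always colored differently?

3

The cycle Jura-Kell-Corve-Brill-Holt-Jura has odd length 5, so it cannot be 2-colored; at least 3 colors are needed.
3 colors suffice: color 1 → {Jura, Brill}; color 2 → {Holt, Corve, Ivel}; color 3 → {Kell}. Every pair that conflicts lands in different colors.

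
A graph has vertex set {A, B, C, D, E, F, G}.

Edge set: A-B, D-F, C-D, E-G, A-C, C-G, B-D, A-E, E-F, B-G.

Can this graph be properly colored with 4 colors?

The chromatic number is 3. The cycle B-D-F-E-G-B has odd length 5, so it cannot be 2-colored; at least 3 colors are needed.
One proper 3-coloring: A=blue, B=red, C=red, D=blue, E=red, F=green, G=blue.
Since 4 ≥ 3, a proper 4-coloring certainly exists.

Yes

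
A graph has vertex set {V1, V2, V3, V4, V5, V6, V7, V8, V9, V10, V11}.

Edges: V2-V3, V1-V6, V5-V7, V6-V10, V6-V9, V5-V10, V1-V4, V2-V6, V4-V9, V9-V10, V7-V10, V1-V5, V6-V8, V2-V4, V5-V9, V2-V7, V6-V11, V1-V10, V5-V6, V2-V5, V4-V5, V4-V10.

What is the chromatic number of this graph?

4

V1, V5, V6, V10 are mutually adjacent (a clique of size 4), so at least 4 colors are needed.
One proper 4-coloring: V1=4, V2=3, V3=1, V4=1, V5=2, V6=1, V7=1, V8=2, V9=4, V10=3, V11=2. Every edge joins two different colors.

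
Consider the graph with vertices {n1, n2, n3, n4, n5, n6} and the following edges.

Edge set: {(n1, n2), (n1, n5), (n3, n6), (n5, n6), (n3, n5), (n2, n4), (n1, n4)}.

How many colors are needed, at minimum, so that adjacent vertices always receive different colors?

3

n3, n5, n6 form a triangle, so at least 3 colors are needed.
3 colors suffice: color 1 → {n1, n3}; color 2 → {n2, n5}; color 3 → {n4, n6}. No two adjacent vertices share a color.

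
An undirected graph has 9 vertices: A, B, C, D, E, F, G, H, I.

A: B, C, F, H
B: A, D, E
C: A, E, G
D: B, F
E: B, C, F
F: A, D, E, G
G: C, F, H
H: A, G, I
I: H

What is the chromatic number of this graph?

2

A and B are adjacent, so at least 2 colors are needed.
2 colors suffice: A=1, B=2, C=2, D=1, E=1, F=2, G=1, H=2, I=1. Every edge joins two different colors.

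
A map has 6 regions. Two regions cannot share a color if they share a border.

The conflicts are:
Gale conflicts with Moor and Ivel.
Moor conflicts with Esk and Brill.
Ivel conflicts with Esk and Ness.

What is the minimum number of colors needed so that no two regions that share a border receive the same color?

Ivel and Esk conflict, so at least 2 colors are needed.
2 colors suffice: color 1 → {Moor, Ivel}; color 2 → {Gale, Esk, Brill, Ness}. Each listed conflict is separated.

2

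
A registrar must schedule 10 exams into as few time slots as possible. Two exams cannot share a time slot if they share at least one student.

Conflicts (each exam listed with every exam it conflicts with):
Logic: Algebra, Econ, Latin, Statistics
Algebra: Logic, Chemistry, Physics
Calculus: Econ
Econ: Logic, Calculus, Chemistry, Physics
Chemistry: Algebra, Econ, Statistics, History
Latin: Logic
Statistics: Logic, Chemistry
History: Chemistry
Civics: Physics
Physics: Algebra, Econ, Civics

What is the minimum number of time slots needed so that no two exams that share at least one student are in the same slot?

Chemistry and History conflict, so at least 2 time slots are needed.
A valid assignment using 2 time slots: Logic=1, Algebra=2, Calculus=1, Econ=2, Chemistry=1, Latin=2, Statistics=2, History=2, Civics=2, Physics=1. Each listed conflict is separated.

2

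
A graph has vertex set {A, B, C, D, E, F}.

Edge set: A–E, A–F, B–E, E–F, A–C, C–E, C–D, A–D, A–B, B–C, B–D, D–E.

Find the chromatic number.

A, B, C, D, E are pairwise adjacent (a clique of size 5), so at least 5 colors are needed.
5 colors suffice: A=1, B=3, C=5, D=4, E=2, F=3. Each edge has distinct colors on its endpoints.

5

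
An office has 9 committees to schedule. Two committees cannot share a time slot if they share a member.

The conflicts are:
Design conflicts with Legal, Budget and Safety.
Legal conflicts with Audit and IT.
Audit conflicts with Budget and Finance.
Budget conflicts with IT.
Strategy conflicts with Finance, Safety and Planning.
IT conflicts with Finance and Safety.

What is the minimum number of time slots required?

Design and Safety conflict, so at least 2 time slots are needed.
A valid assignment using 2 time slots: Design=1, Legal=2, Audit=1, Budget=2, Strategy=1, IT=1, Finance=2, Safety=2, Planning=2. Every pair that conflicts lands in different time slots.

2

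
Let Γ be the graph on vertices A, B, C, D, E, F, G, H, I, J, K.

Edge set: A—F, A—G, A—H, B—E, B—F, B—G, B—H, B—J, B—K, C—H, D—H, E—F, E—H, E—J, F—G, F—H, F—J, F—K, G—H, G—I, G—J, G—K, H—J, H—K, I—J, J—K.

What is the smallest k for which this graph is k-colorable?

6

B, F, G, H, J, K are pairwise adjacent (a clique of size 6), so at least 6 colors are needed.
6 colors suffice: color 1 → {H, I}; color 2 → {C, D, E, G}; color 3 → {F}; color 4 → {A, J}; color 5 → {B}; color 6 → {K}. No two adjacent vertices share a color.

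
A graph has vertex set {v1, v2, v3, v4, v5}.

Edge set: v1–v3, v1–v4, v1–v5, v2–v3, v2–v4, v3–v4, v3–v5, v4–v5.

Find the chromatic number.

v1, v3, v4, v5 are pairwise adjacent (a clique of size 4), so at least 4 colors are needed.
4 colors suffice: color R → {v4}; color B → {v3}; color G → {v1, v2}; color Y → {v5}. Each edge has distinct colors on its endpoints.

4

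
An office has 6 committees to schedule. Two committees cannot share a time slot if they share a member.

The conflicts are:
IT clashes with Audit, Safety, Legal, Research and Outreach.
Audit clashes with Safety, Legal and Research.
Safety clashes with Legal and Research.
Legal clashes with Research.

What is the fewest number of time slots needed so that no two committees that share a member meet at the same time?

IT, Audit, Safety, Legal, Research pairwise conflict, so at least 5 time slots are needed.
5 time slots suffice: time slot 1 → {IT}; time slot 2 → {Research, Outreach}; time slot 3 → {Legal}; time slot 4 → {Safety}; time slot 5 → {Audit}. No two conflicting committees share a time slot.

5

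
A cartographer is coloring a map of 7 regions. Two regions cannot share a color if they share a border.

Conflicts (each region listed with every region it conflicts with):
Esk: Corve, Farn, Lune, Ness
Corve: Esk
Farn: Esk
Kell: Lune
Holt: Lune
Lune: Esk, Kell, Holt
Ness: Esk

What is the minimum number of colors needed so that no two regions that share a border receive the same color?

Esk and Farn conflict, so at least 2 colors are needed.
2 colors suffice: color 1 → {Esk, Kell, Holt}; color 2 → {Corve, Farn, Lune, Ness}. Every pair that conflicts lands in different colors.

2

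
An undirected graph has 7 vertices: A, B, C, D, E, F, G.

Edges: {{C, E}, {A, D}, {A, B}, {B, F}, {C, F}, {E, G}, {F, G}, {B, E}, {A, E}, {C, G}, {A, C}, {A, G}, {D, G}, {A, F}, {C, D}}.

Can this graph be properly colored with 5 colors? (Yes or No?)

The chromatic number is 4. A, C, F, G are mutually adjacent (a clique of size 4), so at least 4 colors are needed.
One proper 4-coloring: A=red, B=blue, C=green, D=yellow, E=yellow, F=yellow, G=blue.
Since 5 ≥ 4, a proper 5-coloring certainly exists.

Yes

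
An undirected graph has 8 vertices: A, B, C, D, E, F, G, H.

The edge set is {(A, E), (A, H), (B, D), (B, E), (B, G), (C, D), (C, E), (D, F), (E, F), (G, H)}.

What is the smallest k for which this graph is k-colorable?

The cycle B-G-H-A-E-B has odd length 5, so it cannot be 2-colored; at least 3 colors are needed.
3 colors suffice: color 1 → {D, E, H}; color 2 → {A, B, C, F}; color 3 → {G}. Each edge has distinct colors on its endpoints.

3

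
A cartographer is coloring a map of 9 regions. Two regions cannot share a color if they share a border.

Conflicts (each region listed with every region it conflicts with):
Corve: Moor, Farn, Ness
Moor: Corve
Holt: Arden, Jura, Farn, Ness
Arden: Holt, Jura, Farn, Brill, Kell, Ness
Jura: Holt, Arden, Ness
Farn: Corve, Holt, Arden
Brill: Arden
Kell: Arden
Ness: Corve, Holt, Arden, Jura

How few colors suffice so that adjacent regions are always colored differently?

4

Holt, Arden, Jura, Ness pairwise conflict, so at least 4 colors are needed.
One proper 4-coloring: Corve=1, Moor=2, Holt=2, Arden=1, Jura=4, Farn=3, Brill=2, Kell=2, Ness=3. Every pair that conflicts lands in different colors.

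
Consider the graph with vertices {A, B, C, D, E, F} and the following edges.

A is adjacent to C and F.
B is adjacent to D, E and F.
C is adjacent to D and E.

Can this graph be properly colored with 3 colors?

The chromatic number is 3. The cycle A-C-D-B-F-A has odd length 5, so it cannot be 2-colored; at least 3 colors are needed.
A valid assignment using 3 colors: A=2, B=1, C=1, D=2, E=2, F=3.
That is already a proper 3-coloring.

Yes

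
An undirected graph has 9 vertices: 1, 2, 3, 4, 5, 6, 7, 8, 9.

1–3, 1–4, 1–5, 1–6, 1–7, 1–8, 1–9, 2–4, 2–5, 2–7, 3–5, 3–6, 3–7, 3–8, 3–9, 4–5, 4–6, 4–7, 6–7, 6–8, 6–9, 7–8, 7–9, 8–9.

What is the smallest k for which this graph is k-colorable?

1, 3, 6, 7, 8, 9 are mutually adjacent (a clique of size 6), so at least 6 colors are needed.
6 colors suffice: color red → {5, 7}; color blue → {1, 2}; color green → {3, 4}; color yellow → {6}; color purple → {9}; color orange → {8}. Each edge has distinct colors on its endpoints.

6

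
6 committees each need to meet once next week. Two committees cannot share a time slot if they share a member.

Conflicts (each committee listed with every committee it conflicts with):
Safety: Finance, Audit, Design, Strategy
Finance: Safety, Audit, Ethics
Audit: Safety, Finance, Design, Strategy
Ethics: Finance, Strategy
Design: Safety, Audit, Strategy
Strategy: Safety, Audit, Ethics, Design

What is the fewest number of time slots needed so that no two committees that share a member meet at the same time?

Safety, Audit, Design, Strategy all conflict with each other, so at least 4 time slots are needed.
4 time slots suffice: Safety=2, Finance=3, Audit=1, Ethics=1, Design=4, Strategy=3. No two conflicting committees share a time slot.

4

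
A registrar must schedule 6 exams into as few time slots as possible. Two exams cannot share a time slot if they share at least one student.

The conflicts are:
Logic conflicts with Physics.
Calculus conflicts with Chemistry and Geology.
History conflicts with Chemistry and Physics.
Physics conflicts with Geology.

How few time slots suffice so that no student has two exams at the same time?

3

The cycle History-Chemistry-Calculus-Geology-Physics-History has odd length 5, so it cannot be 2-colored; at least 3 time slots are needed.
Using 3 time slots: Logic=2, Calculus=1, History=3, Chemistry=2, Physics=1, Geology=2. Each listed conflict is separated.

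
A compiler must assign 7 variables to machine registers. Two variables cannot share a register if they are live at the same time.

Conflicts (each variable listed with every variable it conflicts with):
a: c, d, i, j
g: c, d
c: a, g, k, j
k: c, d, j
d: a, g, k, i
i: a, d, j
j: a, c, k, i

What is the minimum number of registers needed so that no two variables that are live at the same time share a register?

3

a, d, i are mutually in conflict, so at least 3 registers are needed.
A valid assignment using 3 registers: a=1, g=1, c=3, k=1, d=2, i=3, j=2. Each listed conflict is separated.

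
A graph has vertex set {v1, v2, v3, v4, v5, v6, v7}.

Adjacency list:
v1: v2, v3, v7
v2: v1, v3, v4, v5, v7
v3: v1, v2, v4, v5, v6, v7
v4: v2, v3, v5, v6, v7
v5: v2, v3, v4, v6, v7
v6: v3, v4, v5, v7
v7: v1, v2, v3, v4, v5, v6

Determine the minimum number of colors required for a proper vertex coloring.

5

v3, v4, v5, v6, v7 form a clique, so at least 5 colors are needed.
5 colors suffice: v1=3, v2=5, v3=1, v4=3, v5=4, v6=5, v7=2. Each edge has distinct colors on its endpoints.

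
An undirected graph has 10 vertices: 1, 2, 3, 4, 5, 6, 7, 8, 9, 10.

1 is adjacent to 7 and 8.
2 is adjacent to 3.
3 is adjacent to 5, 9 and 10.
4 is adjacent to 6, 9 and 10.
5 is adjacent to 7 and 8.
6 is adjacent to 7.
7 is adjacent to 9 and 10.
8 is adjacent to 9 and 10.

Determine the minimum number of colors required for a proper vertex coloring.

2

8 and 9 are adjacent, so at least 2 colors are needed.
2 colors suffice: 1=blue, 2=blue, 3=red, 4=red, 5=blue, 6=blue, 7=red, 8=red, 9=blue, 10=blue. Every edge joins two different colors.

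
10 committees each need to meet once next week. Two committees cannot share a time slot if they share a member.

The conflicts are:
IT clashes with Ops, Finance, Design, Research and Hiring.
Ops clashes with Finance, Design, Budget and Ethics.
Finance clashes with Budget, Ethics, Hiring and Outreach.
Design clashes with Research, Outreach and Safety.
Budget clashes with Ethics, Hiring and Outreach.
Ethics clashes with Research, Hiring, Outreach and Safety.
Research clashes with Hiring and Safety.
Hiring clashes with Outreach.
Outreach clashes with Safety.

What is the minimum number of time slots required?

Finance, Budget, Ethics, Hiring, Outreach are mutually in conflict, so at least 5 time slots are needed.
A valid assignment using 5 time slots: IT=1, Ops=2, Finance=4, Design=3, Budget=5, Ethics=1, Research=2, Hiring=3, Outreach=2, Safety=4. Every pair that conflicts lands in different time slots.

5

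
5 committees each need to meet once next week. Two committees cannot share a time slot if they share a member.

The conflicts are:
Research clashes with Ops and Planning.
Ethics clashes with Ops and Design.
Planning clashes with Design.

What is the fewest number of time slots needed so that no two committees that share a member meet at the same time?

3

The cycle Ethics-Design-Planning-Research-Ops-Ethics has odd length 5, so it cannot be 2-colored; at least 3 time slots are needed.
3 time slots suffice: time slot 1 → {Ops, Planning}; time slot 2 → {Research, Design}; time slot 3 → {Ethics}. Every pair that conflicts lands in different time slots.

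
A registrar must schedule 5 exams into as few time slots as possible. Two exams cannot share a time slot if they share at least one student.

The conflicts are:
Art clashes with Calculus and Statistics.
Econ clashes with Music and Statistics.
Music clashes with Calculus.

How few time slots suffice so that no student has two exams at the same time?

The cycle Music-Econ-Statistics-Art-Calculus-Music has odd length 5, so it cannot be 2-colored; at least 3 time slots are needed.
3 time slots suffice: time slot 1 → {Music, Statistics}; time slot 2 → {Econ, Calculus}; time slot 3 → {Art}. Each listed conflict is separated.

3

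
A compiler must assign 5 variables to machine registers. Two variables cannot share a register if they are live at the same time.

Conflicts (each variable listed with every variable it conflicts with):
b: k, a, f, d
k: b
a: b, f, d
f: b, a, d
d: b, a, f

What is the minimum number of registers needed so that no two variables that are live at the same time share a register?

b, a, f, d are mutually in conflict, so at least 4 registers are needed.
4 registers suffice: register 1 → {b}; register 2 → {k, a}; register 3 → {f}; register 4 → {d}. No two conflicting variables share a register.

4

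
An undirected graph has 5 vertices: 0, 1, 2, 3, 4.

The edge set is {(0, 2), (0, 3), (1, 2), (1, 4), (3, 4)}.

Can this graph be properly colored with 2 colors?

The cycle 2-1-4-3-0-2 has odd length 5, so it cannot be 2-colored; at least 3 colors are needed.
So 2 colors are not enough.

No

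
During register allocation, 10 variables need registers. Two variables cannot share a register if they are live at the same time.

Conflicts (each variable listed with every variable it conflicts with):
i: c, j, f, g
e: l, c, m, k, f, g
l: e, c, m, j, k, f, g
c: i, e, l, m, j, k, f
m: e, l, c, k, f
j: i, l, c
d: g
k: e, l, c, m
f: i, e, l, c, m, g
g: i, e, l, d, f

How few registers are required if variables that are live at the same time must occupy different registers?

5

e, l, c, m, k pairwise conflict, so at least 5 registers are needed.
5 registers suffice: register 1 → {i, l, d}; register 2 → {c, g}; register 3 → {e, j}; register 4 → {k, f}; register 5 → {m}. No two conflicting variables share a register.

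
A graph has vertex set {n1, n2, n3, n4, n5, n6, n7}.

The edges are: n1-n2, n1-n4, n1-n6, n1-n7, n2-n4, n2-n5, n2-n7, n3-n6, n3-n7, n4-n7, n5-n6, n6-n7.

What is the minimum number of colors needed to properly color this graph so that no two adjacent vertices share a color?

n1, n2, n4, n7 are pairwise adjacent (a clique of size 4), so at least 4 colors are needed.
4 colors suffice: color 1 → {n5, n7}; color 2 → {n1, n3}; color 3 → {n2, n6}; color 4 → {n4}. Each edge has distinct colors on its endpoints.

4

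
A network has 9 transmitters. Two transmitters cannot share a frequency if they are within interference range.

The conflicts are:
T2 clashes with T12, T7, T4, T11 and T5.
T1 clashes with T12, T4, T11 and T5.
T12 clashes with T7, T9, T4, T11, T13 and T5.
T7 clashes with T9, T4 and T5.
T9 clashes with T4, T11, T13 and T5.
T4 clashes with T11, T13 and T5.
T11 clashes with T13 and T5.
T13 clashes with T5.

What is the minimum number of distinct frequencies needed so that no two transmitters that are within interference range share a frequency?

6

T12, T9, T4, T11, T13, T5 pairwise conflict, so at least 6 frequencies are needed.
6 frequencies suffice: frequency 1 → {T12}; frequency 2 → {T4}; frequency 3 → {T5}; frequency 4 → {T7, T11}; frequency 5 → {T2, T1, T9}; frequency 6 → {T13}. No two conflicting transmitters share a frequency.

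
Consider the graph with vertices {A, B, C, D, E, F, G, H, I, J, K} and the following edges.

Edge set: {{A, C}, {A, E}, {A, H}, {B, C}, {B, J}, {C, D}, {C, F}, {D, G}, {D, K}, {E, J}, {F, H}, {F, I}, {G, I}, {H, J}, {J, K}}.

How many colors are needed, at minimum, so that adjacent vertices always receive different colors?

The cycle B-C-A-E-J-B has odd length 5, so it cannot be 2-colored; at least 3 colors are needed.
3 colors suffice: color 1 → {C, G, J}; color 2 → {A, B, D, F}; color 3 → {E, H, I, K}. No two adjacent vertices share a color.

3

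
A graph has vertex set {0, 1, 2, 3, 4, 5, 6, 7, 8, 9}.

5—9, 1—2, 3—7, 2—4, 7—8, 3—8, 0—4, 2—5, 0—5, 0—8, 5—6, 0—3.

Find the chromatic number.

3

0, 3, 8 are pairwise adjacent, so at least 3 colors are needed.
3 colors suffice: color red → {0, 2, 6, 7, 9}; color blue → {1, 3, 4, 5}; color green → {8}. No two adjacent vertices share a color.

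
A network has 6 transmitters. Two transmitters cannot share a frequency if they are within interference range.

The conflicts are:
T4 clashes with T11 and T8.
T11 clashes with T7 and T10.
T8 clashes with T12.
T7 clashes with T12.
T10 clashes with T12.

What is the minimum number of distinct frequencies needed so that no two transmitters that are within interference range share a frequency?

The cycle T7-T12-T8-T4-T11-T7 has odd length 5, so it cannot be 2-colored; at least 3 frequencies are needed.
3 frequencies suffice: frequency 1 → {T11, T12}; frequency 2 → {T8, T7, T10}; frequency 3 → {T4}. Every pair that conflicts lands in different frequencies.

3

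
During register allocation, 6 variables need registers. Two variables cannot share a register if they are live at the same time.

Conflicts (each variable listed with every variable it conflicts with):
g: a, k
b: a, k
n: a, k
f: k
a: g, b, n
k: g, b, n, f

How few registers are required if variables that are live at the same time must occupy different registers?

2

n and a conflict, so at least 2 registers are needed.
2 registers suffice: register 1 → {a, k}; register 2 → {g, b, n, f}. Every pair that conflicts lands in different registers.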